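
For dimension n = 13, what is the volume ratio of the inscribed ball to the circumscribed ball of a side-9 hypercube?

V_in / V_out = (r_in/r_out)^13 = (1/√13)^13 = 13^(-13/2) ≈ 5.74603e-08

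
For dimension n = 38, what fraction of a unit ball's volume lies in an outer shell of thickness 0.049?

1 - (1-0.049)^38 ≈ 0.851796 ≈ 85.18%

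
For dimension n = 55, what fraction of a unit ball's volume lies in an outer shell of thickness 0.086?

1 - (1-0.086)^55 ≈ 0.992887 ≈ 99.29%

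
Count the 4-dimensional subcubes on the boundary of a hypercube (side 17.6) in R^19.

f_4(19-cube) = (19 choose 4) · 2^15 = 127008768.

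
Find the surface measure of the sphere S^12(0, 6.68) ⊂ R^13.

The surface area of an n-ball is 2π^(n/2) r^(n-1) / Γ(n/2). For n=13, r=6.68: 9.34549e+10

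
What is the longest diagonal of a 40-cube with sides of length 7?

The space diagonal of an n-cube of side s is s√n. Here 7·√40 ≈ 44.2719.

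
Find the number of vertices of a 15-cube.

Number of vertices = 2^15 = 32768.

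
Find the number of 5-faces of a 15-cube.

Choose 5 of 15 axes to span the face (C(15,5) = 3003 ways), then fix each of the remaining 10 coordinates at one of its two extreme values (2^10 = 1024 ways): 3003·1024 = 3075072.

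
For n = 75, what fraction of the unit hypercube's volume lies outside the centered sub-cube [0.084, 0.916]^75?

Shell fraction = 1 - (1-0.168)^75 ≈ 0.9999989785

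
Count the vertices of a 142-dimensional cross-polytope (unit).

The vertices are ±e_1, ..., ±e_142, so there are 2·142 = 284.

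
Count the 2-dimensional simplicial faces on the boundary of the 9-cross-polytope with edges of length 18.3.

An n-cross-polytope has 2^(k+1)·C(n,k+1) k-faces. Here 2^3·C(9,3) = 8·84 = 672.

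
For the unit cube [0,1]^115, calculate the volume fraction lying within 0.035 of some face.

Shell fraction = 1 - (1-0.07)^115 ≈ 0.999763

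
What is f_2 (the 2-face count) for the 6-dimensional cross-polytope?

Each 2-face is the convex hull of 3 vertices, one chosen as ±e_i from each of 3 distinct axes: 2^3·C(6,3) = 160.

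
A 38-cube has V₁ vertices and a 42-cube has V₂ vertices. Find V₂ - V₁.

V₁ = 2^38 = 274877906944. V₂ = 2^42 = 4398046511104. V₂ - V₁ = 4123168604160.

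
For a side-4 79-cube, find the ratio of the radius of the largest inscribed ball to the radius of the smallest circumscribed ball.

r_in / r_out = (4/2) / (4√79/2) = 1/√79 ≈ 0.112509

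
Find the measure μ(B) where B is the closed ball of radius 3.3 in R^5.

The n-ball volume is π^(n/2)·r^n/Γ(n/2+1). With n=5, r=3.3: V ≈ 2060.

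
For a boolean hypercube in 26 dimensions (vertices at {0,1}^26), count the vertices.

The 26-cube has 2^26 = 67108864 vertices.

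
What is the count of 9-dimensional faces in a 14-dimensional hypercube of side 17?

Choose 9 of 14 axes to span the face (C(14,9) = 2002 ways), then fix each of the remaining 5 coordinates at one of its two extreme values (2^5 = 32 ways): 2002·32 = 64064.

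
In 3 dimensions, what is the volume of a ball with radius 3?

The n-ball volume is π^(n/2)·r^n/Γ(n/2+1). With n=3, r=3: V = 36·π ≈ 113.097.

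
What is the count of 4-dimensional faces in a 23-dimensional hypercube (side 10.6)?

Number of 4-faces = C(23,4) · 2^(23-4) = 8855 · 524288 = 4642570240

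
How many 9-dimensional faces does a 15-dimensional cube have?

Choose 9 of 15 axes to span the face (C(15,9) = 5005 ways), then fix each of the remaining 6 coordinates at one of its two extreme values (2^6 = 64 ways): 5005·64 = 320320.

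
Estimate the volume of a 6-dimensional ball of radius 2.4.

V_6(2.4) = π^(6/2) · (2.4)^6 / Γ(6/2 + 1) ≈ 987.565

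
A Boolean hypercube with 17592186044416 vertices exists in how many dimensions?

Since 2^n = 17592186044416, we have n = 44.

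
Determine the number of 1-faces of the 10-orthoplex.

f_1(10-orthoplex) = 2^2 · (10 choose 2) = 180.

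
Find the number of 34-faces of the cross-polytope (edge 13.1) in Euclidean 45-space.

f_34(45-orthoplex) = 2^35 · (45 choose 35) = 109614000491879989248.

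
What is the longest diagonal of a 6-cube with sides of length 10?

d = √(10² + 10² + ... + 10²) [6 terms] = √(6·10²) = 10√6 ≈ 24.4949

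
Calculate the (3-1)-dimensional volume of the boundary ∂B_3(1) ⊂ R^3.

S_3(1) = 2·π^(3/2)·(1)^2 / Γ(3/2) = 4πr² = 4π·(1)² ≈ 12.5664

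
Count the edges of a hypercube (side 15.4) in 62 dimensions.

The 62-cube has n·2^(n-1) = 62·2^61 = 62·2305843009213693952 = 142962266571249025024 edges.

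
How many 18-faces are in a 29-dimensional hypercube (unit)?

Number of 18-faces = C(29,18) · 2^(29-18) = 34597290 · 2048 = 70855249920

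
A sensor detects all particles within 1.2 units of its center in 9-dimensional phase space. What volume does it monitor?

V_9(1.2) = π^(9/2) · (1.2)^9 / Γ(9/2 + 1) ≈ 17.0196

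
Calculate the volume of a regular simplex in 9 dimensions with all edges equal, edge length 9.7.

Volume = 9.7^9 · √(10/2^9) / 9! ≈ 292.784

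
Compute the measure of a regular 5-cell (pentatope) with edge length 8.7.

V = (8.7^4 / 4!) · √((4+1) / 2^4) ≈ 133.441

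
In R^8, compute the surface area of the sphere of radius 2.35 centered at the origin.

|∂B_8(2.35)| ≈ 12851.5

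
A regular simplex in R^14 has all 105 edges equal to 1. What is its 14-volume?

Volume = 1^14 · √(15/2^14) / 14! ≈ 3.47078e-13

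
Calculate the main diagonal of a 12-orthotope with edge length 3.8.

Diagonal = √12 · 3.8 ≈ 13.1636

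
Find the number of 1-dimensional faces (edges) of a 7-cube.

The 7-cube has n·2^(n-1) = 7·2^6 = 7·64 = 448 edges.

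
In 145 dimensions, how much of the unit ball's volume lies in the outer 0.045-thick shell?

1 - (1-0.045)^145 ≈ 0.99874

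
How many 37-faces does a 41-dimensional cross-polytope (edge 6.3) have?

Each 37-face is the convex hull of 38 vertices, one chosen as ±e_i from each of 38 distinct axes: 2^38·C(41,38) = 2930198488023040.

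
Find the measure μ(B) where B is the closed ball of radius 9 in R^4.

V = 6561·π^2/2 ≈ 32377.2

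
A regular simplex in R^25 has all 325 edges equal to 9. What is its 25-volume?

V_25 = √(26) · 9^25 / (25! · 2^(25/2)) ≈ 4.07407e-05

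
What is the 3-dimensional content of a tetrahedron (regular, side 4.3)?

Volume = (√2/12) · 4.3³ = 9.36999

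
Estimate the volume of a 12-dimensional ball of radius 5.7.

V_12(5.7) = π^(12/2) · (5.7)^12 / Γ(12/2 + 1) ≈ 1.5706e+09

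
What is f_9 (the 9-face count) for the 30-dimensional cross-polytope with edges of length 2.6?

Number of 9-faces = 2^(9+1) · C(30,9+1) = 1024 · 30045015 = 30766095360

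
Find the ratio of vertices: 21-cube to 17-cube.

The 21-cube has 2^21 = 2097152 vertices. The 17-cube has 2^17 = 131072 vertices. Ratio: 2097152/131072 = 16.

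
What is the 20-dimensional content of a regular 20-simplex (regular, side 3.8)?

Volume = 3.8^20 · √(21/2^20) / 20! ≈ 7.25032e-10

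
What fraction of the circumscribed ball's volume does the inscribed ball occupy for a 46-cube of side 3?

V_in / V_out = (r_in/r_out)^46 = (1/√46)^46 = 46^(-46/2) ≈ 5.70913e-39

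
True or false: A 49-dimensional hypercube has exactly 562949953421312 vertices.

True. The 49-cube has 2^49 = 562949953421312 vertices.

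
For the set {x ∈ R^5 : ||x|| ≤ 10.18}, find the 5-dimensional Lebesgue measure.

The n-ball volume is π^(n/2)·r^n/Γ(n/2+1). With n=5, r=10.18: V ≈ 575489.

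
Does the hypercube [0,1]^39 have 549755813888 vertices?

True. The 39-cube has 2^39 = 549755813888 vertices.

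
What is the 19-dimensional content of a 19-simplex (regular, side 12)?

V_19 = √(20) · 12^19 / (19! · 2^(19/2)) ≈ 16.2211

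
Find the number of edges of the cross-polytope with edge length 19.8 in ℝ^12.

Number of 1-faces = 2^(1+1) · C(12,1+1) = 4 · 66 = 264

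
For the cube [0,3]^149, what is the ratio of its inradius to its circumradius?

Ratio = (s/2)/(s√149/2) = 149^(-1/2) ≈ 0.0819232.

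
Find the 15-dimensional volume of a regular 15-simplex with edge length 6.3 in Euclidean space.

V_15 = √(16) · 6.3^15 / (15! · 2^(15/2)) ≈ 0.0165175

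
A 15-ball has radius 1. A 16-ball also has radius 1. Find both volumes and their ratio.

V_15(1) ≈ 0.381443. V_16(1) ≈ 0.235331. Ratio V_15/V_16 ≈ 1.621.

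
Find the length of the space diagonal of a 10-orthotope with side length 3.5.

Diagonal = √10 · 3.5 ≈ 11.068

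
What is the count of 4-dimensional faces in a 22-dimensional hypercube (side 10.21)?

f_4(22-cube) = (22 choose 4) · 2^18 = 1917583360.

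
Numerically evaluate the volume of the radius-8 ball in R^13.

V_13(8) = π^(13/2) · (8)^13 / Γ(13/2 + 1) = 70368744177664·π^6/135135 ≈ 5.00623e+11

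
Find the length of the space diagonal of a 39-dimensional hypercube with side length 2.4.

d = √(2.4² + 2.4² + ... + 2.4²) [39 terms] = √(39·2.4²) = 2.4√39 ≈ 14.988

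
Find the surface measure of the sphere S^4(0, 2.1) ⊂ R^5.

S_5(2.1) = 2·π^(5/2)·(2.1)^4 / Γ(5/2) ≈ 511.853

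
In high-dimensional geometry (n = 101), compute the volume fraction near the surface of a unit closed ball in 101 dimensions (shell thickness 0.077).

1 - (1-0.077)^101 ≈ 0.999694 ≈ 99.9694%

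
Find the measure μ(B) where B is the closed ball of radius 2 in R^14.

The n-ball volume is π^(n/2)·r^n/Γ(n/2+1). With n=14, r=2: V = 1024·π^7/315 ≈ 9818.35.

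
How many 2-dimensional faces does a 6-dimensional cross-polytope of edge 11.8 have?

An n-cross-polytope has 2^(k+1)·C(n,k+1) k-faces. Here 2^3·C(6,3) = 8·20 = 160.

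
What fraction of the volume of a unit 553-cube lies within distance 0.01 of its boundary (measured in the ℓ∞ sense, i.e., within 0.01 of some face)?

Shell fraction = 1 - (1-0.02)^553 ≈ 0.999986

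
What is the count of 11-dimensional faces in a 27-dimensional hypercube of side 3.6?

Choose 11 of 27 axes to span the face (C(27,11) = 13037895 ways), then fix each of the remaining 16 coordinates at one of its two extreme values (2^16 = 65536 ways): 13037895·65536 = 854451486720.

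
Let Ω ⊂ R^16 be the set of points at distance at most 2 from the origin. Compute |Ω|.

V = 512·π^8/315 ≈ 15422.6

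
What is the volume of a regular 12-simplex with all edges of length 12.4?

For a regular n-simplex with edge a, V = (a^n / n!)·√((n+1)/2^n). With a=12.4, n=12: V ≈ 1554.23.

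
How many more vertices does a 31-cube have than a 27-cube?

The 31-cube has 2^31 = 2147483648 vertices. The 27-cube has 2^27 = 134217728 vertices. Difference: 2147483648 - 134217728 = 2013265920.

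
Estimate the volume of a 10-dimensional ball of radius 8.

V = 134217728·π^5/15 ≈ 2.73822e+09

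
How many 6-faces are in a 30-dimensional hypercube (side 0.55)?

f_6(30-cube) = (30 choose 6) · 2^24 = 9961891430400.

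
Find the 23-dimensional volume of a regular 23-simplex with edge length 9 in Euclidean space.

For a regular n-simplex with edge a, V = (a^n / n!)·√((n+1)/2^n). With a=9, n=23: V ≈ 0.000579888.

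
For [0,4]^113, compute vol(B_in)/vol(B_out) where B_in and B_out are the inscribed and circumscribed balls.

V_in/V_out = n^(-n/2) = 113^(-113/2) ≈ 1.00246e-116.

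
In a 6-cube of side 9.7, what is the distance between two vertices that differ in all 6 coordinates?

d = √(9.7² + 9.7² + ... + 9.7²) [6 terms] = √(6·9.7²) = 9.7√6 ≈ 23.7601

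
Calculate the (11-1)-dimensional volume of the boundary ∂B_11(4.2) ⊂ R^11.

|∂B_11(4.2)| ≈ 3.5399e+07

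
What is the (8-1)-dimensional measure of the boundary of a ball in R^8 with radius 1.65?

S_8(1.65) = 2·π^(8/2)·(1.65)^7 / Γ(8/2) ≈ 1081.1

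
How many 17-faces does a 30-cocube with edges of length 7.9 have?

An n-cross-polytope has 2^(k+1)·C(n,k+1) k-faces. Here 2^18·C(30,18) = 262144·86493225 = 22673679974400.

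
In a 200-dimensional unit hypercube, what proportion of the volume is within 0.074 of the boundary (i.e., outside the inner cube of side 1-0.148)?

1 - (1 - 2·0.074)^200 = 1 - 0.852^200 ≈ 1 - 1.224e-14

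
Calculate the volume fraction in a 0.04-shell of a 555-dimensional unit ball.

1 - (1-0.04)^555 ≈ 1 - 1.447e-10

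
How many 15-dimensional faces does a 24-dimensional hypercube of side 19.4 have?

An n-cube has C(n,k)·2^(n-k) k-faces. Here C(24,15)·2^9 = 1307504·512 = 669442048.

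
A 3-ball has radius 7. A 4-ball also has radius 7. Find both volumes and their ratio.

V_3(7) ≈ 1436.76. V_4(7) ≈ 11848.5. Ratio V_3/V_4 ≈ 0.1213.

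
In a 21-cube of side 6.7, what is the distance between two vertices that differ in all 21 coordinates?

The space diagonal of an n-cube of side s is s√n. Here 6.7·√21 ≈ 30.7033.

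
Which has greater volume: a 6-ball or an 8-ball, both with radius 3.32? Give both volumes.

V_6(3.32) ≈ 6920.33. V_8(3.32) ≈ 59909.1. The 8-ball is larger.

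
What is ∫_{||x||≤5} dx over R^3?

Volume = π^{3/2}·(5)^3/Γ(5/2) = 500·π/3 ≈ 523.599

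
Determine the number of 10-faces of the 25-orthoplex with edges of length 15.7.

Each 10-face is the convex hull of 11 vertices, one chosen as ±e_i from each of 11 distinct axes: 2^11·C(25,11) = 9128755200.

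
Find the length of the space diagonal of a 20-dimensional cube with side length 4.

||(4,4,...,4)|| = √(20)·4 ≈ 17.8885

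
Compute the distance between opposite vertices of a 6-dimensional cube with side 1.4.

Diagonal = √6 · 1.4 ≈ 3.42929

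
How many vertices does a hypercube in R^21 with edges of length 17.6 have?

Number of vertices = 2^21 = 2097152.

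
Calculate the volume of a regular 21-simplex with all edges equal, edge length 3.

Volume = 3^21 · √(22/2^21) / 21! ≈ 6.6313e-13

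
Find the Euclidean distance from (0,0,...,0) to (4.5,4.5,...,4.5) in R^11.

Diagonal = √11 · 4.5 ≈ 14.9248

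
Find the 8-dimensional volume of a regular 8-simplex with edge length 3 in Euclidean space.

For a regular n-simplex with edge a, V = (a^n / n!)·√((n+1)/2^n). With a=3, n=8: V ≈ 0.0305106.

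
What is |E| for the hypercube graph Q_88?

Each of the 2^88 = 309485009821345068724781056 vertices has degree 88; total edges = 88·2^88/2 = 13617340432139183023890366464.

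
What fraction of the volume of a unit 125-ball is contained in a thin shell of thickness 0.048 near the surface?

1 - (1-0.048)^125 ≈ 0.997864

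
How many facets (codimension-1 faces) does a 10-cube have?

f_9(10-cube) = (10 choose 9) · 2^1 = 20.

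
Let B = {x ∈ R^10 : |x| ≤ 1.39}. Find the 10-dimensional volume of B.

The n-ball volume is π^(n/2)·r^n/Γ(n/2+1). With n=10, r=1.39: V ≈ 68.6619.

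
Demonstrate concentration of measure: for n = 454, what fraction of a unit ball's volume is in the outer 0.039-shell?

1 - (1-0.039)^454 ≈ 0.9999999857 ≈ 99.999999%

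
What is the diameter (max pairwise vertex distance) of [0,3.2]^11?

The space diagonal of an n-cube of side s is s√n. Here 3.2·√11 ≈ 10.6132.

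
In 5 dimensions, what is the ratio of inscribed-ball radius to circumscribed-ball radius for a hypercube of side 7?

For an n-cube of any side s, the inradius is s/2 and the circumradius is s√n/2, so the ratio is 1/√5 ≈ 0.447214.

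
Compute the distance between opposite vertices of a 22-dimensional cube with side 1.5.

||(1.5,1.5,...,1.5)|| = √(22)·1.5 ≈ 7.03562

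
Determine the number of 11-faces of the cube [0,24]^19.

An n-cube has C(n,k)·2^(n-k) k-faces. Here C(19,11)·2^8 = 75582·256 = 19348992.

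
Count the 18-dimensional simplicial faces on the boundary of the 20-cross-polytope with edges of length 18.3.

Each 18-face is the convex hull of 19 vertices, one chosen as ±e_i from each of 19 distinct axes: 2^19·C(20,19) = 10485760.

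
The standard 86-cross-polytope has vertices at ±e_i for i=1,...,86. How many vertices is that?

The vertices are ±e_1, ..., ±e_86, so there are 2·86 = 172.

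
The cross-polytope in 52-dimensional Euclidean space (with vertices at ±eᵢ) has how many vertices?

The vertices are ±e_1, ..., ±e_52, so there are 2·52 = 104.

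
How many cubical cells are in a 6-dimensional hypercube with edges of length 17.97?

f_3(6-cube) = (6 choose 3) · 2^3 = 160.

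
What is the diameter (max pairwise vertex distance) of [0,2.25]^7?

The space diagonal of an n-cube of side s is s√n. Here 2.25·√7 ≈ 5.95294.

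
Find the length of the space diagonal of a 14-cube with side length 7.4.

The space diagonal of an n-cube of side s is s√n. Here 7.4·√14 ≈ 27.6883.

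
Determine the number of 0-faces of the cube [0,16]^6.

Choose 0 of 6 axes to span the face (C(6,0) = 1 way), then fix each of the remaining 6 coordinates at one of its two extreme values (2^6 = 64 ways): 1·64 = 64.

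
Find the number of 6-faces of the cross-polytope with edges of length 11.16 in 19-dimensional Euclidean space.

f_6(19-orthoplex) = 2^7 · (19 choose 7) = 6449664.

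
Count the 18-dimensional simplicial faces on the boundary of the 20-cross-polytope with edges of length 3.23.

An n-cross-polytope has 2^(k+1)·C(n,k+1) k-faces. Here 2^19·C(20,19) = 524288·20 = 10485760.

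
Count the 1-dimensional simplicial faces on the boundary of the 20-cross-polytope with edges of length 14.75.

f_1(20-orthoplex) = 2^2 · (20 choose 2) = 760.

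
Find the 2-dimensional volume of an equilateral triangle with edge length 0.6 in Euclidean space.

Area = (√3/4) · 0.6² = 0.155885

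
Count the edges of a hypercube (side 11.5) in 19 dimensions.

The 19-cube has n·2^(n-1) = 19·2^18 = 19·262144 = 4980736 edges.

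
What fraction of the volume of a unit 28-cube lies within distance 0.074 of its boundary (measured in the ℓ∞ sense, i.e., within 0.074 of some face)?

1 - (1 - 2·0.074)^28 = 1 - 0.852^28 ≈ 0.98872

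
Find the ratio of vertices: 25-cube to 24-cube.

The 25-cube has 2^25 = 33554432 vertices. The 24-cube has 2^24 = 16777216 vertices. Ratio: 33554432/16777216 = 2.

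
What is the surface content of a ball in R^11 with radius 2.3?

S = n·V_n(r)/r = 11·V_11(2.3)/2.3 (volume-to-surface relation), giving 85857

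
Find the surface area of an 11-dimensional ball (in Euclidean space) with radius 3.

S_11(3) = 2·π^(11/2)·(3)^10 / Γ(11/2) = 139968·π^5/35 ≈ 1.2238e+06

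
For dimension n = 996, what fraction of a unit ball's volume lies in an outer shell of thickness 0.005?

1 - (1-0.005)^996 ≈ 0.993211 ≈ 99.32%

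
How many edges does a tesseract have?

The 4-cube has n·2^(n-1) = 4·2^3 = 4·8 = 32 edges.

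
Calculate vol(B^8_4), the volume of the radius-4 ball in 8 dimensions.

The n-ball volume is π^(n/2)·r^n/Γ(n/2+1). With n=8, r=4: V = 8192·π^4/3 ≈ 265992.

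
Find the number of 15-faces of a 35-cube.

Choose 15 of 35 axes to span the face (C(35,15) = 3247943160 ways), then fix each of the remaining 20 coordinates at one of its two extreme values (2^20 = 1048576 ways): 3247943160·1048576 = 3405715246940160.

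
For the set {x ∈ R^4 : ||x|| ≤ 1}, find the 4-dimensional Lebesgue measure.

Volume = π^{4/2}·(1)^4/Γ(3) = π^2/2 ≈ 4.9348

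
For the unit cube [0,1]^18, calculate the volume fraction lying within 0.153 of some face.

1 - (1 - 2·0.153)^18 = 1 - 0.694^18 ≈ 0.998605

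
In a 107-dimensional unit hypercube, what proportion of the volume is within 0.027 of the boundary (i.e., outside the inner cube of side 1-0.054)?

1 - (1 - 2·0.027)^107 = 1 - 0.946^107 ≈ 0.997368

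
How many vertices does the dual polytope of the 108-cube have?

An n-cross-polytope has 2n vertices; here n = 108, giving 216.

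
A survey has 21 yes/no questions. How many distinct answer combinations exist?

The 21-cube has 2^21 = 2097152 vertices.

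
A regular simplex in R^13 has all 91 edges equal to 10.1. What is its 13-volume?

V = (10.1^13 / 13!) · √((13+1) / 2^13) ≈ 75.5556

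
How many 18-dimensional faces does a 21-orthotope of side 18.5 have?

Number of 18-faces = C(21,18) · 2^(21-18) = 1330 · 8 = 10640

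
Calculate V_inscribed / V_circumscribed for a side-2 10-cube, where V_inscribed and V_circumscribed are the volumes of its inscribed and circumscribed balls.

Volume scales as r^n, and r_in/r_out = 1/√10, giving (1/√10)^10 ≈ 1e-05.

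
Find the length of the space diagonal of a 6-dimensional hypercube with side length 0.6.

The space diagonal of an n-cube of side s is s√n. Here 0.6·√6 ≈ 1.46969.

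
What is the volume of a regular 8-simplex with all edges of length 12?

V = (12^8 / 8!) · √((8+1) / 2^8) ≈ 1999.54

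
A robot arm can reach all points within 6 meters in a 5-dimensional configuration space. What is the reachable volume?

V = 20736·π^2/5 ≈ 40931.2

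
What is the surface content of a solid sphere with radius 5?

The surface area of an n-ball is 2π^(n/2) r^(n-1) / Γ(n/2). For n=3, r=5: 4πr² = 4π·(5)² ≈ 314.159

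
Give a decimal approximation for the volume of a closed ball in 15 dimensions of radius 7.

Volume = π^{15/2}·(7)^15/Γ(17/2) = 173625106649344·π^7/289575 ≈ 1.81093e+12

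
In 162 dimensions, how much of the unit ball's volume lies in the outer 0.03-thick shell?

Shell fraction = 1 - (1-0.03)^162 ≈ 0.992805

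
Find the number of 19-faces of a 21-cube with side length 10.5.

f_19(21-cube) = (21 choose 19) · 2^2 = 840.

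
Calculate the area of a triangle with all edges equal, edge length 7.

Area = (√3/4) · 7² = 21.2176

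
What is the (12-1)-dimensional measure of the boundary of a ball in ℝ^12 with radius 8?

S_12(8) = 2·π^(12/2)·(8)^11 / Γ(12/2) = 2147483648·π^6/15 ≈ 1.37638e+11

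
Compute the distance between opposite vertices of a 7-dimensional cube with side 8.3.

The space diagonal of an n-cube of side s is s√n. Here 8.3·√7 ≈ 21.9597.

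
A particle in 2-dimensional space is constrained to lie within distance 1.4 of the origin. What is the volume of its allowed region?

Volume = π^{2/2}·(1.4)^2/Γ(2) ≈ 6.15752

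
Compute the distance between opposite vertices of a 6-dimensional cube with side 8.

d = √(8² + 8² + ... + 8²) [6 terms] = √(6·8²) = 8√6 ≈ 19.5959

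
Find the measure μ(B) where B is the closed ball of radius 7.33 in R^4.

The n-ball volume is π^(n/2)·r^n/Γ(n/2+1). With n=4, r=7.33: V ≈ 14245.8.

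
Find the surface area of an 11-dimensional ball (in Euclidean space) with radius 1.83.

The surface area of an n-ball is 2π^(n/2) r^(n-1) / Γ(n/2). For n=11, r=1.83: 8729.88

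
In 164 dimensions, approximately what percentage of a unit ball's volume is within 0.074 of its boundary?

1 - (1-0.074)^164 ≈ 0.9999966565 ≈ 99.999666%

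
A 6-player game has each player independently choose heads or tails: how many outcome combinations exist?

The 6-cube has 2^6 = 64 vertices.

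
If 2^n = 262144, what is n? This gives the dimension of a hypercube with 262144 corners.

n = log_2(262144) = 18.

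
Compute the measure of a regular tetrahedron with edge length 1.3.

Volume = (√2/12) · 1.3³ = 0.258919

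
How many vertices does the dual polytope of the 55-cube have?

The vertices are ±e_1, ..., ±e_55, so there are 2·55 = 110.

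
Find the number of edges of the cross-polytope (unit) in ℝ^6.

Each 1-face is the convex hull of 2 vertices, one chosen as ±e_i from each of 2 distinct axes: 2^2·C(6,2) = 60.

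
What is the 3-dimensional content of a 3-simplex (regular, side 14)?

Volume = (√2/12) · 14³ = 323.384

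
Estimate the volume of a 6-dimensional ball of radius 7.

Volume = π^{6/2}·(7)^6/Γ(4) = 117649·π^3/6 ≈ 607976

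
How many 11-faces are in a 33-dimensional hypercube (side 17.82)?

Choose 11 of 33 axes to span the face (C(33,11) = 193536720 ways), then fix each of the remaining 22 coordinates at one of its two extreme values (2^22 = 4194304 ways): 193536720·4194304 = 811751838842880.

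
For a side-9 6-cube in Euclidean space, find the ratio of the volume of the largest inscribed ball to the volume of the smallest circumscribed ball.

V_in / V_out = (r_in/r_out)^6 = (1/√6)^6 = 6^(-6/2) ≈ 0.00462963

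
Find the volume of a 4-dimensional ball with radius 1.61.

Volume = π^{4/2}·(1.61)^4/Γ(3) ≈ 33.1568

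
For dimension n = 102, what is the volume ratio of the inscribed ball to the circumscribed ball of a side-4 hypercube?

The radii are 4/2 and 4√102/2, so the volume ratio is (1/√102)^102 = 102^{-102/2} ≈ 3.64243e-103.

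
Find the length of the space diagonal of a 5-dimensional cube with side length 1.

||(1,1,...,1)|| = √(5)·1 ≈ 2.23607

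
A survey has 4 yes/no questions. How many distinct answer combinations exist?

Each vertex is a binary string of length 4, so there are 2^4 = 16.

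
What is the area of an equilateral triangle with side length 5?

Area = (√3/4) · 5² = 10.8253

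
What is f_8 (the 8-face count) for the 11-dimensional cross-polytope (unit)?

Each 8-face is the convex hull of 9 vertices, one chosen as ±e_i from each of 9 distinct axes: 2^9·C(11,9) = 28160.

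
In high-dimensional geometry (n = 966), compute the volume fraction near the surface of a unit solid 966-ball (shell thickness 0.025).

1 - (1-0.025)^966 ≈ 1 - 2.39e-11 ≈ (100 - 2.39e-09)%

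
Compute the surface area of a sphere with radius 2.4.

The surface area of an n-ball is 2π^(n/2) r^(n-1) / Γ(n/2). For n=3, r=2.4: 4πr² = 4π·(2.4)² ≈ 72.3823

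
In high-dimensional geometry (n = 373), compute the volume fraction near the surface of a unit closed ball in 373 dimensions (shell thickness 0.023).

1 - (1-0.023)^373 ≈ 0.99983 ≈ 99.9830%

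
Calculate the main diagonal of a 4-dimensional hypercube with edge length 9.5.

d = √(9.5² + 9.5² + ... + 9.5²) [4 terms] = √(4·9.5²) = 9.5√4 = 19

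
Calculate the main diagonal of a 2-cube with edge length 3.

Diagonal = √2 · 3 ≈ 4.24264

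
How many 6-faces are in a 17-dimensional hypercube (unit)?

Choose 6 of 17 axes to span the face (C(17,6) = 12376 ways), then fix each of the remaining 11 coordinates at one of its two extreme values (2^11 = 2048 ways): 12376·2048 = 25346048.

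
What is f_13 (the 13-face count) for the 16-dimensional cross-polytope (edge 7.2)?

An n-cross-polytope has 2^(k+1)·C(n,k+1) k-faces. Here 2^14·C(16,14) = 16384·120 = 1966080.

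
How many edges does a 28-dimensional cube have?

The 28-cube has n·2^(n-1) = 28·2^27 = 28·134217728 = 3758096384 edges.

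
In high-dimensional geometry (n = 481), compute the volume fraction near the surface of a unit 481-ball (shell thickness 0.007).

1 - (1-0.007)^481 ≈ 0.965913 ≈ 96.59%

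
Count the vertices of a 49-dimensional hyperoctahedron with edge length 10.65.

The vertices are ±e_1, ..., ±e_49, so there are 2·49 = 98.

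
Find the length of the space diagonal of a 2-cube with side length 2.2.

||(2.2,2.2,...,2.2)|| = √(2)·2.2 ≈ 3.11127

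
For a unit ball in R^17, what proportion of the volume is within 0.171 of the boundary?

Shell fraction = 1 - (1-0.171)^17 ≈ 0.95875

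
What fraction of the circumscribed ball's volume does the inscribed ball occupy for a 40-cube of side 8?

The radii are 8/2 and 8√40/2, so the volume ratio is (1/√40)^40 = 40^{-40/2} ≈ 9.09495e-33.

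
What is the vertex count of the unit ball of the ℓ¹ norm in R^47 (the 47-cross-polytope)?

The vertices are ±e_1, ..., ±e_47, so there are 2·47 = 94.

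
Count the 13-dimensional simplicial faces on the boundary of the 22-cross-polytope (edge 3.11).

f_13(22-orthoplex) = 2^14 · (22 choose 14) = 5239111680.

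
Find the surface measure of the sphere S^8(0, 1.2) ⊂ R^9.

S_9(1.2) = 2·π^(9/2)·(1.2)^8 / Γ(9/2) ≈ 127.647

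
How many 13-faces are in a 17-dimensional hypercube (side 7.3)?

Choose 13 of 17 axes to span the face (C(17,13) = 2380 ways), then fix each of the remaining 4 coordinates at one of its two extreme values (2^4 = 16 ways): 2380·16 = 38080.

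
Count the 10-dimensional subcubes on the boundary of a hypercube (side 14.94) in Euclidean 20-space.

Choose 10 of 20 axes to span the face (C(20,10) = 184756 ways), then fix each of the remaining 10 coordinates at one of its two extreme values (2^10 = 1024 ways): 184756·1024 = 189190144.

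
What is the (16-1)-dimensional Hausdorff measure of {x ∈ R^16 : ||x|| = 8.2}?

S = n·V_n(r)/r = 16·V_16(8.2)/8.2 (volume-to-surface relation), giving 1.9187e+14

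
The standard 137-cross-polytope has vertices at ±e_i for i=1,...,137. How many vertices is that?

The vertices are ±e_1, ..., ±e_137, so there are 2·137 = 274.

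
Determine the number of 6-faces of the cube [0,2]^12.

An n-cube has C(n,k)·2^(n-k) k-faces. Here C(12,6)·2^6 = 924·64 = 59136.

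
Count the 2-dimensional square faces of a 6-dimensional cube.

f_2(6-cube) = (6 choose 2) · 2^4 = 240.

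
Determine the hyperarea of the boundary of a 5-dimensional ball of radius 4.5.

S_5(4.5) = 2·π^(5/2)·(4.5)^4 / Γ(5/2) = 2187·π^2/2 ≈ 10792.4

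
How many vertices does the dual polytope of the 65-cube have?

The 65-dimensional cross-polytope has 2n = 2·65 = 130 vertices.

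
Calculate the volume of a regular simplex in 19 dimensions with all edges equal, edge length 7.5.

V_19 = √(20) · 7.5^19 / (19! · 2^(19/2)) ≈ 0.00214684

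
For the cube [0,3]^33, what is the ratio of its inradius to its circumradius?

r_in / r_out = (3/2) / (3√33/2) = 1/√33 ≈ 0.174078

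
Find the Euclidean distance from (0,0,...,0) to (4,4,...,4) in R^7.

||(4,4,...,4)|| = √(7)·4 ≈ 10.583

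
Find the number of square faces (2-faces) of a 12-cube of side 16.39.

Choose 2 of 12 axes to span the face (C(12,2) = 66 ways), then fix each of the remaining 10 coordinates at one of its two extreme values (2^10 = 1024 ways): 66·1024 = 67584.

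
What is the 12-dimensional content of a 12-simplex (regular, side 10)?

For a regular n-simplex with edge a, V = (a^n / n!)·√((n+1)/2^n). With a=10, n=12: V ≈ 117.613.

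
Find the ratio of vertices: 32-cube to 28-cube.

The 32-cube has 2^32 = 4294967296 vertices. The 28-cube has 2^28 = 268435456 vertices. Ratio: 4294967296/268435456 = 16.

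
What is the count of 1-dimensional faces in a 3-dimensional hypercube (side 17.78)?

An n-cube has C(n,k)·2^(n-k) k-faces. Here C(3,1)·2^2 = 3·4 = 12.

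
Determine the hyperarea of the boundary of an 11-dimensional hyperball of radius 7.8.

The surface area of an n-ball is 2π^(n/2) r^(n-1) / Γ(n/2). For n=11, r=7.8: 1.7276e+10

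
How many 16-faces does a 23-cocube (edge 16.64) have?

Number of 16-faces = 2^(16+1) · C(23,16+1) = 131072 · 100947 = 13231325184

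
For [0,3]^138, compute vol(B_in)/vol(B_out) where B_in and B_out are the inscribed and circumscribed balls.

V_in/V_out = n^(-n/2) = 138^(-138/2) ≈ 2.2302e-148.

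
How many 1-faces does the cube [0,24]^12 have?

An n-cube has n·2^(n-1) edges. With n = 12: 12·2048 = 24576.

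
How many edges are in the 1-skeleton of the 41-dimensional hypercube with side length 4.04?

An n-cube has n·2^(n-1) edges. With n = 41: 41·1099511627776 = 45079976738816.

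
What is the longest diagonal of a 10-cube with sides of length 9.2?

The space diagonal of an n-cube of side s is s√n. Here 9.2·√10 ≈ 29.093.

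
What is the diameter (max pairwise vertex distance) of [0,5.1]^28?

Diagonal = √28 · 5.1 ≈ 26.9867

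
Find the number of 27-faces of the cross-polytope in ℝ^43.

Number of 27-faces = 2^(27+1) · C(43,27+1) = 268435456 · 151532656696 = 40676737799082213376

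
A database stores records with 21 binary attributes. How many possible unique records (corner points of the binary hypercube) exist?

An n-cube has 2^n vertices; for n = 21 that is 2^21 = 2097152.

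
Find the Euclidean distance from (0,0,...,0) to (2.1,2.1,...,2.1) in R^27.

The space diagonal of an n-cube of side s is s√n. Here 2.1·√27 ≈ 10.9119.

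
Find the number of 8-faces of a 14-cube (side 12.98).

Choose 8 of 14 axes to span the face (C(14,8) = 3003 ways), then fix each of the remaining 6 coordinates at one of its two extreme values (2^6 = 64 ways): 3003·64 = 192192.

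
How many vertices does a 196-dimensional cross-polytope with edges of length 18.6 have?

An n-cross-polytope has 2n vertices; here n = 196, giving 392.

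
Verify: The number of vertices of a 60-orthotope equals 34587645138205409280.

False. The 60-cube has 2^60 = 1152921504606846976 vertices.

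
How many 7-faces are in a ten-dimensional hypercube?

Choose 7 of 10 axes to span the face (C(10,7) = 120 ways), then fix each of the remaining 3 coordinates at one of its two extreme values (2^3 = 8 ways): 120·8 = 960.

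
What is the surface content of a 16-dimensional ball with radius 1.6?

|∂B_16(1.6)| ≈ 4341.08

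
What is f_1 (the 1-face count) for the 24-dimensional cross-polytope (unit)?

Each 1-face is the convex hull of 2 vertices, one chosen as ±e_i from each of 2 distinct axes: 2^2·C(24,2) = 1104.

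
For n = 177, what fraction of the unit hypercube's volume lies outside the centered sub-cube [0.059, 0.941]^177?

1 - (1 - 2·0.059)^177 = 1 - 0.882^177 ≈ 1 - 2.228e-10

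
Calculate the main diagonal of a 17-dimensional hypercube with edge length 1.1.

d = √(1.1² + 1.1² + ... + 1.1²) [17 terms] = √(17·1.1²) = 1.1√17 ≈ 4.53542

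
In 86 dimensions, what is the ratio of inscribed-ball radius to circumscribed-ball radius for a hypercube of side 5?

r_in / r_out = (5/2) / (5√86/2) = 1/√86 ≈ 0.107833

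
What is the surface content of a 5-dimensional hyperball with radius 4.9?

S_5(4.9) = 2·π^(5/2)·(4.9)^4 / Γ(5/2) ≈ 15172.3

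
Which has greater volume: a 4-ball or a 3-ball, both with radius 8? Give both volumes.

V_4(8) ≈ 20212.9. V_3(8) ≈ 2144.66. The 4-ball is larger.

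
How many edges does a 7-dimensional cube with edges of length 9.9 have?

Number of 1-faces = C(7,1)·2^(7-1) = 7·64 = 448.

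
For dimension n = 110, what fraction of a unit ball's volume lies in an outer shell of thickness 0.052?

1 - (1-0.052)^110 ≈ 0.997189 ≈ 99.72%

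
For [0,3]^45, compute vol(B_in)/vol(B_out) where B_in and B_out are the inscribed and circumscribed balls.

The radii are 3/2 and 3√45/2, so the volume ratio is (1/√45)^45 = 45^{-45/2} ≈ 6.34919e-38.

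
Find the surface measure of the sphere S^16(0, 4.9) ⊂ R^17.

S = n·V_n(r)/r = 17·V_17(4.9)/4.9 (volume-to-surface relation), giving 2.64696e+11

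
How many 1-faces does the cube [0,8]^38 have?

The 38-cube has n·2^(n-1) = 38·2^37 = 38·137438953472 = 5222680231936 edges.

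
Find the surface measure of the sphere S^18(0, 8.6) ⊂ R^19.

S = n·V_n(r)/r = 19·V_19(8.6)/8.6 (volume-to-surface relation), giving 5.86561e+16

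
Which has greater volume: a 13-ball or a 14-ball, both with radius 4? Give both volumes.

V_13(4) ≈ 6.11113e+07. V_14(4) ≈ 1.60864e+08. The 14-ball is larger.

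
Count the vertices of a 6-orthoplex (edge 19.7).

The 6-dimensional cross-polytope has 2n = 2·6 = 12 vertices.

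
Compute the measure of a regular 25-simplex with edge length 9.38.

For a regular n-simplex with edge a, V = (a^n / n!)·√((n+1)/2^n). With a=9.38, n=25: V ≈ 0.000114561.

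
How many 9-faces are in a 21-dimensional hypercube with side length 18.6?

An n-cube has C(n,k)·2^(n-k) k-faces. Here C(21,9)·2^12 = 293930·4096 = 1203937280.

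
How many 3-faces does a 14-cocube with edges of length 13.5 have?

f_3(14-orthoplex) = 2^4 · (14 choose 4) = 16016.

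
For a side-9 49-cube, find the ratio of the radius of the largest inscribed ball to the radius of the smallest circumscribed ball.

For an n-cube of any side s, the inradius is s/2 and the circumradius is s√n/2, so the ratio is 1/√49 ≈ 0.142857.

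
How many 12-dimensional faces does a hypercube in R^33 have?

f_12(33-cube) = (33 choose 12) · 2^21 = 744105852272640.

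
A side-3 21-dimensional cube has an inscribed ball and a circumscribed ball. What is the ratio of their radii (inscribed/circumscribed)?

Ratio = (s/2)/(s√21/2) = 21^(-1/2) ≈ 0.218218.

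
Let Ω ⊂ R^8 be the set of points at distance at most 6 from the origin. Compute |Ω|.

The n-ball volume is π^(n/2)·r^n/Γ(n/2+1). With n=8, r=6: V = 69984·π^4 ≈ 6.81708e+06.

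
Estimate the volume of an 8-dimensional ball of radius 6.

V_8(6) = π^(8/2) · (6)^8 / Γ(8/2 + 1) = 69984·π^4 ≈ 6.81708e+06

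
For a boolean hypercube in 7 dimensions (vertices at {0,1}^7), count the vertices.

The 7-cube has 2^7 = 128 vertices.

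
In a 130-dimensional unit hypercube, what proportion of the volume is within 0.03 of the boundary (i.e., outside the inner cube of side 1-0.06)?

1 - (1 - 2·0.03)^130 = 1 - 0.94^130 ≈ 0.999679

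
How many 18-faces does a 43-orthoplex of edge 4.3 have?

f_18(43-orthoplex) = 2^19 · (43 choose 19) = 419678090349772800.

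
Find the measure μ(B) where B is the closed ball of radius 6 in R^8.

Volume = π^{8/2}·(6)^8/Γ(5) = 69984·π^4 ≈ 6.81708e+06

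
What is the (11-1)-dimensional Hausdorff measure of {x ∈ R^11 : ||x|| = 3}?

The surface area of an n-ball is 2π^(n/2) r^(n-1) / Γ(n/2). For n=11, r=3: 139968·π^5/35 ≈ 1.2238e+06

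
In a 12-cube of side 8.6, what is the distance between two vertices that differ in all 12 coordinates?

d = √(8.6² + 8.6² + ... + 8.6²) [12 terms] = √(12·8.6²) = 8.6√12 ≈ 29.7913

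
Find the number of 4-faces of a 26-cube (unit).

f_4(26-cube) = (26 choose 4) · 2^22 = 62704844800.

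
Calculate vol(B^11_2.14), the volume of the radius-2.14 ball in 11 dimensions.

Volume = π^{11/2}·(2.14)^11/Γ(13/2) ≈ 8121.88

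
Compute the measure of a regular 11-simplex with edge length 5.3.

V = (5.3^11 / 11!) · √((11+1) / 2^11) ≈ 0.177748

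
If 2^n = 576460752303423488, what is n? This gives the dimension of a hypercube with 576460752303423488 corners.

Since 2^n = 576460752303423488, we have n = 59.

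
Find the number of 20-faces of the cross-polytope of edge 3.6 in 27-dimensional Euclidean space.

f_20(27-orthoplex) = 2^21 · (27 choose 21) = 620777963520.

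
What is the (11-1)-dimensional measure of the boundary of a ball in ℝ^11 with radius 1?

S = n·V_n(r)/r = 11·V_11(1)/1 (volume-to-surface relation), giving 64·π^5/945 ≈ 20.7251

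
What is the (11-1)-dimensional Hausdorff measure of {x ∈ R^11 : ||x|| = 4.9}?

The surface area of an n-ball is 2π^(n/2) r^(n-1) / Γ(n/2). For n=11, r=4.9: 1.65371e+08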